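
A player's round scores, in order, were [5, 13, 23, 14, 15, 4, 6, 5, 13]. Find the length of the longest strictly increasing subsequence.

4

Let dp[i] be the length of the longest such subsequence ending at index i:
i:      1  2  3  4  5  6  7  8  9
a[i]:   5 13 23 14 15  4  6  5 13
dp:     1  2  3  3  4  1  2  2  3
Maximum dp value is 4.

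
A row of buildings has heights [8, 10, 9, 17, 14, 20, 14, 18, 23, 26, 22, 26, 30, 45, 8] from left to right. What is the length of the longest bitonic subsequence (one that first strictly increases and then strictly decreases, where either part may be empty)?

inc[i] = longest strictly increasing subsequence ending at i; dec[i] = longest strictly decreasing subsequence starting at i:
i:      1  2  3  4  5  6  7  8  9 10 11 12 13 14 15
a[i]:   8 10  9 17 14 20 14 18 23 26 22 26 30 45  8
inc:    1  2  2  3  3  4  3  4  5  6  5  6  7  8  1
dec:    1  3  2  3  2  3  2  2  3  3  2  2  2  2  1
Best peak at i=14 (value 45): inc=8, dec=2, length 8+2−1 = 9.

9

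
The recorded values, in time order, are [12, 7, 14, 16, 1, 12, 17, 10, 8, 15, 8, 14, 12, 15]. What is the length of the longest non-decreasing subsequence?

5

Let dp[i] be the length of the longest such subsequence ending at index i:
i:      1  2  3  4  5  6  7  8  9 10 11 12 13 14
a[i]:  12  7 14 16  1 12 17 10  8 15  8 14 12 15
dp:     1  1  2  3  1  2  4  2  2  3  3  4  4  5
Maximum dp value is 5.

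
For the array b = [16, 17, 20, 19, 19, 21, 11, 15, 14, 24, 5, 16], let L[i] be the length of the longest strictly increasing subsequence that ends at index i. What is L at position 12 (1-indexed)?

3

dp[i] = 1 + max{dp[j] : j<i, b[j]<b[i]} (or 1 if no such j):
i:      1  2  3  4  5  6  7  8  9 10 11 12
b[i]:  16 17 20 19 19 21 11 15 14 24  5 16
dp:     1  2  3  3  3  4  1  2  2  5  1  3
At index 12 the value is 3.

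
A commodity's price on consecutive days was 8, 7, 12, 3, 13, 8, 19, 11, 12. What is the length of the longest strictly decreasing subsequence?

3

Let dp[i] be the longest strictly decreasing subsequence ending at i:
i:      1  2  3  4  5  6  7  8  9
a[i]:   8  7 12  3 13  8 19 11 12
dp:     1  2  1  3  1  2  1  2  2
Maximum is 3.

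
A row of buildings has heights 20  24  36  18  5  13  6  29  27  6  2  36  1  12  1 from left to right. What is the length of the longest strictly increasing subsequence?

4

Track the smallest tail for each achievable length (strict):
20 → extends → [20]
24 → extends → [20, 24]
36 → extends → [20, 24, 36]
18 → replaces 20 → [18, 24, 36]
5 → replaces 18 → [5, 24, 36]
13 → replaces 24 → [5, 13, 36]
6 → replaces 13 → [5, 6, 36]
29 → replaces 36 → [5, 6, 29]
27 → replaces 29 → [5, 6, 27]
6 → already a tail → [5, 6, 27]
2 → replaces 5 → [2, 6, 27]
36 → extends → [2, 6, 27, 36]
1 → replaces 2 → [1, 6, 27, 36]
12 → replaces 27 → [1, 6, 12, 36]
1 → already a tail → [1, 6, 12, 36]
Four tails, so the longest strictly increasing subsequence has length 4 (e.g. 20, 24, 29, 36).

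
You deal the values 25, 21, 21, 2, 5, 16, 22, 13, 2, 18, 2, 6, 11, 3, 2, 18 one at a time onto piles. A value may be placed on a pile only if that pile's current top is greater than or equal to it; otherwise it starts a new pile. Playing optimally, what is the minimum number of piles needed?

5

The minimum number of non-increasing subsequences covering a sequence equals the length of its longest strictly increasing subsequence.
LIS length is 5 (e.g. 2, 5, 6, 11, 18), so 5 piles are needed.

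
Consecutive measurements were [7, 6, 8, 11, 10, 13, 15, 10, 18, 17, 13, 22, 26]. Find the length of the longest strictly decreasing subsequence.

Negate each value so 'decreasing' becomes 'increasing', then run patience tails on the negated sequence:
-7 → extends → [-7]
-6 → extends → [-7, -6]
-8 → replaces -7 → [-8, -6]
-11 → replaces -8 → [-11, -6]
-10 → replaces -6 → [-11, -10]
-13 → replaces -11 → [-13, -10]
-15 → replaces -13 → [-15, -10]
-10 → already a tail → [-15, -10]
-18 → replaces -15 → [-18, -10]
-17 → replaces -10 → [-18, -17]
-13 → extends → [-18, -17, -13]
-22 → replaces -18 → [-22, -17, -13]
-26 → replaces -22 → [-26, -17, -13]
Three tails, so the longest strictly decreasing subsequence of the original has length 3.

3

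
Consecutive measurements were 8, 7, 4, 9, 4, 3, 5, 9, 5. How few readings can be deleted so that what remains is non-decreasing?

Fewest deletions = n − (longest non-decreasing subsequence).
Patience tails:
8 → extends → [8]
7 → replaces 8 → [7]
4 → replaces 7 → [4]
9 → extends → [4, 9]
4 → replaces 9 → [4, 4]
3 → replaces 4 → [3, 4]
5 → extends → [3, 4, 5]
9 → extends → [3, 4, 5, 9]
5 → replaces 9 → [3, 4, 5, 5]
Longest non-decreasing subsequence has length 4, so deletions = 9 − 4 = 5.

5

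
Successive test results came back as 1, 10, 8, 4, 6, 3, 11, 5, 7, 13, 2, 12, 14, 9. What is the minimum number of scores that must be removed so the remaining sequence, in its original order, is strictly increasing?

Fewest deletions = n − (longest strictly increasing subsequence).
i:      1  2  3  4  5  6  7  8  9 10 11 12 13 14
a[i]:   1 10  8  4  6  3 11  5  7 13  2 12 14  9
dp:     1  2  2  2  3  2  4  3  4  5  2  5  6  5
max dp = 6, so deletions = 14 − 6 = 8.

8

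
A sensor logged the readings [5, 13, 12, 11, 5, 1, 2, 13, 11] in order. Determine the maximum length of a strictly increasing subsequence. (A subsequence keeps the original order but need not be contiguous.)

3

Track the smallest tail for each achievable length (strict):
5 → extends → [5]
13 → extends → [5, 13]
12 → replaces 13 → [5, 12]
11 → replaces 12 → [5, 11]
5 → already a tail → [5, 11]
1 → replaces 5 → [1, 11]
2 → replaces 11 → [1, 2]
13 → extends → [1, 2, 13]
11 → replaces 13 → [1, 2, 11]
Three tails, so the longest strictly increasing subsequence has length 3 (e.g. 5, 12, 13).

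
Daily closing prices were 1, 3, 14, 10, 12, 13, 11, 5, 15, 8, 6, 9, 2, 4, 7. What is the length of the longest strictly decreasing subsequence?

6

Negate each value so 'decreasing' becomes 'increasing', then run patience tails on the negated sequence:
-1 → extends → [-1]
-3 → replaces -1 → [-3]
-14 → replaces -3 → [-14]
-10 → extends → [-14, -10]
-12 → replaces -10 → [-14, -12]
-13 → replaces -12 → [-14, -13]
-11 → extends → [-14, -13, -11]
-5 → extends → [-14, -13, -11, -5]
-15 → replaces -14 → [-15, -13, -11, -5]
-8 → replaces -5 → [-15, -13, -11, -8]
-6 → extends → [-15, -13, -11, -8, -6]
-9 → replaces -8 → [-15, -13, -11, -9, -6]
-2 → extends → [-15, -13, -11, -9, -6, -2]
-4 → replaces -2 → [-15, -13, -11, -9, -6, -4]
-7 → replaces -6 → [-15, -13, -11, -9, -7, -4]
Six tails, so the longest strictly decreasing subsequence of the original has length 6.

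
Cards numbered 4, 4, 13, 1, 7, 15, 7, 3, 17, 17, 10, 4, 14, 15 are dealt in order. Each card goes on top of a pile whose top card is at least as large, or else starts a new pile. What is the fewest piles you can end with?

5

Place each on the leftmost legal pile:
4 → new pile 1 (tops now [4])
4 → pile 1 (tops now [4])
13 → new pile 2 (tops now [4, 13])
1 → pile 1 (tops now [1, 13])
7 → pile 2 (tops now [1, 7])
15 → new pile 3 (tops now [1, 7, 15])
7 → pile 2 (tops now [1, 7, 15])
3 → pile 2 (tops now [1, 3, 15])
17 → new pile 4 (tops now [1, 3, 15, 17])
17 → pile 4 (tops now [1, 3, 15, 17])
10 → pile 3 (tops now [1, 3, 10, 17])
4 → pile 3 (tops now [1, 3, 4, 17])
14 → pile 4 (tops now [1, 3, 4, 14])
15 → new pile 5 (tops now [1, 3, 4, 14, 15])
Five piles.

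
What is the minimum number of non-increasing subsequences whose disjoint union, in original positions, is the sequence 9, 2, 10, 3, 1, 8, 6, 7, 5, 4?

4

The minimum number of non-increasing subsequences covering a sequence equals the length of its longest strictly increasing subsequence.
LIS length is 4 (e.g. 2, 3, 6, 7), so 4 piles are needed.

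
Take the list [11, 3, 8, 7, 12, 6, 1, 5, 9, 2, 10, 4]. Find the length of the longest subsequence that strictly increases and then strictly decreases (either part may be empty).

inc[i] = longest strictly increasing subsequence ending at i; dec[i] = longest strictly decreasing subsequence starting at i:
i:      1  2  3  4  5  6  7  8  9 10 11 12
a[i]:  11  3  8  7 12  6  1  5  9  2 10  4
inc:    1  1  2  2  3  2  1  2  3  2  4  3
dec:    6  2  5  4  4  3  1  2  2  1  2  1
Best peak at i=1 (value 11): inc=1, dec=6, length 1+6−1 = 6.

6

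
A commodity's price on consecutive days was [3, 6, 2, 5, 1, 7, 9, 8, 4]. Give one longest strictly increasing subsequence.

3, 6, 7, 9

Patience tails give the LIS length; then backtrack through the dp parents:
3 → extends → [3]
6 → extends → [3, 6]
2 → replaces 3 → [2, 6]
5 → replaces 6 → [2, 5]
1 → replaces 2 → [1, 5]
7 → extends → [1, 5, 7]
9 → extends → [1, 5, 7, 9]
8 → replaces 9 → [1, 5, 7, 8]
4 → replaces 5 → [1, 4, 7, 8]
Length 4; one witness is 3, 6, 7, 9.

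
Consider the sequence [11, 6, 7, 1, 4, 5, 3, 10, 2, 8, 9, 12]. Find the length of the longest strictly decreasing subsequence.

5

Negate each value so 'decreasing' becomes 'increasing', then run patience tails on the negated sequence:
-11 → extends → [-11]
-6 → extends → [-11, -6]
-7 → replaces -6 → [-11, -7]
-1 → extends → [-11, -7, -1]
-4 → replaces -1 → [-11, -7, -4]
-5 → replaces -4 → [-11, -7, -5]
-3 → extends → [-11, -7, -5, -3]
-10 → replaces -7 → [-11, -10, -5, -3]
-2 → extends → [-11, -10, -5, -3, -2]
-8 → replaces -5 → [-11, -10, -8, -3, -2]
-9 → replaces -8 → [-11, -10, -9, -3, -2]
-12 → replaces -11 → [-12, -10, -9, -3, -2]
Five tails, so the longest strictly decreasing subsequence of the original has length 5.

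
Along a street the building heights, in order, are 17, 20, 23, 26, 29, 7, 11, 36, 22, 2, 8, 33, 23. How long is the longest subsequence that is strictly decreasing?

3

Negate each value so 'decreasing' becomes 'increasing', then run patience tails on the negated sequence:
-17 → extends → [-17]
-20 → replaces -17 → [-20]
-23 → replaces -20 → [-23]
-26 → replaces -23 → [-26]
-29 → replaces -26 → [-29]
-7 → extends → [-29, -7]
-11 → replaces -7 → [-29, -11]
-36 → replaces -29 → [-36, -11]
-22 → replaces -11 → [-36, -22]
-2 → extends → [-36, -22, -2]
-8 → replaces -2 → [-36, -22, -8]
-33 → replaces -22 → [-36, -33, -8]
-23 → replaces -8 → [-36, -33, -23]
Three tails, so the longest strictly decreasing subsequence of the original has length 3.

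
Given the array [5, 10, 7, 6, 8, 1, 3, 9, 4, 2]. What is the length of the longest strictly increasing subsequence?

4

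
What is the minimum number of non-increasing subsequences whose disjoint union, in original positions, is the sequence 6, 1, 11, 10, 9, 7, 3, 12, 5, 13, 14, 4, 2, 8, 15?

6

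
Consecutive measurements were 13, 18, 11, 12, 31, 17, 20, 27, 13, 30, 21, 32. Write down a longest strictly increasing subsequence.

Patience tails give the LIS length; then backtrack through the dp parents:
13 → extends → [13]
18 → extends → [13, 18]
11 → replaces 13 → [11, 18]
12 → replaces 18 → [11, 12]
31 → extends → [11, 12, 31]
17 → replaces 31 → [11, 12, 17]
20 → extends → [11, 12, 17, 20]
27 → extends → [11, 12, 17, 20, 27]
13 → replaces 17 → [11, 12, 13, 20, 27]
30 → extends → [11, 12, 13, 20, 27, 30]
21 → replaces 27 → [11, 12, 13, 20, 21, 30]
32 → extends → [11, 12, 13, 20, 21, 30, 32]
Length 7; one witness is 11, 12, 17, 20, 27, 30, 32.

11, 12, 17, 20, 27, 30, 32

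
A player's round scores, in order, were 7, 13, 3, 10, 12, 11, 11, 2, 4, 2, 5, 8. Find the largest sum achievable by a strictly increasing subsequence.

29

Let S[i] be the best sum of a strictly increasing subsequence ending at i:
i:      1  2  3  4  5  6  7  8  9 10 11 12
a[i]:   7 13  3 10 12 11 11  2  4  2  5  8
S:      7 20  3 17 29 28 28  2  7  2 12 20
Maximum is 29 (e.g. 7 + 10 + 12).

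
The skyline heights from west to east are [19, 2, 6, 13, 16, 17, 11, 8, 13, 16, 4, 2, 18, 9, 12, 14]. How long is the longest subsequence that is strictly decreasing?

6

Negate each value so 'decreasing' becomes 'increasing', then run patience tails on the negated sequence:
-19 → extends → [-19]
-2 → extends → [-19, -2]
-6 → replaces -2 → [-19, -6]
-13 → replaces -6 → [-19, -13]
-16 → replaces -13 → [-19, -16]
-17 → replaces -16 → [-19, -17]
-11 → extends → [-19, -17, -11]
-8 → extends → [-19, -17, -11, -8]
-13 → replaces -11 → [-19, -17, -13, -8]
-16 → replaces -13 → [-19, -17, -16, -8]
-4 → extends → [-19, -17, -16, -8, -4]
-2 → extends → [-19, -17, -16, -8, -4, -2]
-18 → replaces -17 → [-19, -18, -16, -8, -4, -2]
-9 → replaces -8 → [-19, -18, -16, -9, -4, -2]
-12 → replaces -9 → [-19, -18, -16, -12, -4, -2]
-14 → replaces -12 → [-19, -18, -16, -14, -4, -2]
Six tails, so the longest strictly decreasing subsequence of the original has length 6.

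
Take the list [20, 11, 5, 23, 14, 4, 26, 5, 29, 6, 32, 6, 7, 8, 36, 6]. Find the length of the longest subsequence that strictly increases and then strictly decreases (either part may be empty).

inc[i] = longest strictly increasing subsequence ending at i; dec[i] = longest strictly decreasing subsequence starting at i:
i:      1  2  3  4  5  6  7  8  9 10 11 12 13 14 15 16
a[i]:  20 11  5 23 14  4 26  5 29  6 32  6  7  8 36  6
inc:    1  1  1  2  2  1  3  2  4  3  5  3  4  5  6  3
dec:    4  3  2  4  3  1  3  1  3  1  3  1  2  2  2  1
Best peak at i=11 (value 32): inc=5, dec=3, length 5+3−1 = 7.

7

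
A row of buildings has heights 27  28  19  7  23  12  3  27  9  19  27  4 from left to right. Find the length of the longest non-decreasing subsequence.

4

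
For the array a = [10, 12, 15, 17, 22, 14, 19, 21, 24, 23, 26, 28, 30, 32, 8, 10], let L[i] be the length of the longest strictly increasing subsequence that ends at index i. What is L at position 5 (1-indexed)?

dp[i] = 1 + max{dp[j] : j<i, a[j]<a[i]} (or 1 if no such j):
i:      1  2  3  4  5  6  7  8  9 10 11 12 13 14 15 16
a[i]:  10 12 15 17 22 14 19 21 24 23 26 28 30 32  8 10
dp:     1  2  3  4  5  3  5  6  7  7  8  9 10 11  1  2
At index 5 the value is 5.

5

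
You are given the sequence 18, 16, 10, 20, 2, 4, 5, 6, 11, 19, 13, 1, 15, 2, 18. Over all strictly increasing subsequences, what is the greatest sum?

Let S[i] be the best sum of a strictly increasing subsequence ending at i:
i:      1  2  3  4  5  6  7  8  9 10 11 12 13 14 15
a[i]:  18 16 10 20  2  4  5  6 11 19 13  1 15  2 18
S:     18 16 10 38  2  6 11 17 28 47 41  1 56  3 74
Maximum is 74 (e.g. 2 + 4 + 5 + 6 + 11 + 13 + 15 + 18).

74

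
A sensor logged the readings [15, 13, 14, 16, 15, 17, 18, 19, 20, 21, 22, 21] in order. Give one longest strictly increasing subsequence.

Patience tails give the LIS length; then backtrack through the dp parents:
15 → extends → [15]
13 → replaces 15 → [13]
14 → extends → [13, 14]
16 → extends → [13, 14, 16]
15 → replaces 16 → [13, 14, 15]
17 → extends → [13, 14, 15, 17]
18 → extends → [13, 14, 15, 17, 18]
19 → extends → [13, 14, 15, 17, 18, 19]
20 → extends → [13, 14, 15, 17, 18, 19, 20]
21 → extends → [13, 14, 15, 17, 18, 19, 20, 21]
22 → extends → [13, 14, 15, 17, 18, 19, 20, 21, 22]
21 → already a tail → [13, 14, 15, 17, 18, 19, 20, 21, 22]
Length 9; one witness is 13, 14, 16, 17, 18, 19, 20, 21, 22.

13, 14, 16, 17, 18, 19, 20, 21, 22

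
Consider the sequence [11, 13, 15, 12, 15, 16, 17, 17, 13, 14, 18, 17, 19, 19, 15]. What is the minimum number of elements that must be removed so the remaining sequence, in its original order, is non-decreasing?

5

Fewest deletions = n − (longest non-decreasing subsequence).
Patience tails:
11 → extends → [11]
13 → extends → [11, 13]
15 → extends → [11, 13, 15]
12 → replaces 13 → [11, 12, 15]
15 → extends → [11, 12, 15, 15]
16 → extends → [11, 12, 15, 15, 16]
17 → extends → [11, 12, 15, 15, 16, 17]
17 → extends → [11, 12, 15, 15, 16, 17, 17]
13 → replaces 15 → [11, 12, 13, 15, 16, 17, 17]
14 → replaces 15 → [11, 12, 13, 14, 16, 17, 17]
18 → extends → [11, 12, 13, 14, 16, 17, 17, 18]
17 → replaces 18 → [11, 12, 13, 14, 16, 17, 17, 17]
19 → extends → [11, 12, 13, 14, 16, 17, 17, 17, 19]
19 → extends → [11, 12, 13, 14, 16, 17, 17, 17, 19, 19]
15 → replaces 16 → [11, 12, 13, 14, 15, 17, 17, 17, 19, 19]
Longest non-decreasing subsequence has length 10, so deletions = 15 − 10 = 5.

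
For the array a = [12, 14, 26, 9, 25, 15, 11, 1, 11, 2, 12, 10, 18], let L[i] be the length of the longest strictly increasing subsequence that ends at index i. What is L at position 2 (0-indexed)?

dp[i] = 1 + max{dp[j] : j<i, a[j]<a[i]} (or 1 if no such j):
i:      0  1  2  3  4  5  6  7  8  9 10 11 12
a[i]:  12 14 26  9 25 15 11  1 11  2 12 10 18
dp:     1  2  3  1  3  3  2  1  2  2  3  3  4
At index 2 the value is 3.

3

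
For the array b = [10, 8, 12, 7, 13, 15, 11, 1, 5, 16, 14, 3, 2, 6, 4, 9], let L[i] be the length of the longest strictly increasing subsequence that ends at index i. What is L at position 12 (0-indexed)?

2

dp[i] = 1 + max{dp[j] : j<i, b[j]<b[i]} (or 1 if no such j):
i:      0  1  2  3  4  5  6  7  8  9 10 11 12 13 14 15
b[i]:  10  8 12  7 13 15 11  1  5 16 14  3  2  6  4  9
dp:     1  1  2  1  3  4  2  1  2  5  4  2  2  3  3  4
At index 12 the value is 2.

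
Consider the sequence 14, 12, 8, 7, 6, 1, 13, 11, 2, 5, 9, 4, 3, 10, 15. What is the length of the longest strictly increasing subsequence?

6

Track the smallest tail for each achievable length (strict):
14 → extends → [14]
12 → replaces 14 → [12]
8 → replaces 12 → [8]
7 → replaces 8 → [7]
6 → replaces 7 → [6]
1 → replaces 6 → [1]
13 → extends → [1, 13]
11 → replaces 13 → [1, 11]
2 → replaces 11 → [1, 2]
5 → extends → [1, 2, 5]
9 → extends → [1, 2, 5, 9]
4 → replaces 5 → [1, 2, 4, 9]
3 → replaces 4 → [1, 2, 3, 9]
10 → extends → [1, 2, 3, 9, 10]
15 → extends → [1, 2, 3, 9, 10, 15]
Six tails, so the longest strictly increasing subsequence has length 6 (e.g. 1, 2, 5, 9, 10, 15).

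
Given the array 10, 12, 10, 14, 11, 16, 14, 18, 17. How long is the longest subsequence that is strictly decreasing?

2

Negate each value so 'decreasing' becomes 'increasing', then run patience tails on the negated sequence:
-10 → extends → [-10]
-12 → replaces -10 → [-12]
-10 → extends → [-12, -10]
-14 → replaces -12 → [-14, -10]
-11 → replaces -10 → [-14, -11]
-16 → replaces -14 → [-16, -11]
-14 → replaces -11 → [-16, -14]
-18 → replaces -16 → [-18, -14]
-17 → replaces -14 → [-18, -17]
Two tails, so the longest strictly decreasing subsequence of the original has length 2.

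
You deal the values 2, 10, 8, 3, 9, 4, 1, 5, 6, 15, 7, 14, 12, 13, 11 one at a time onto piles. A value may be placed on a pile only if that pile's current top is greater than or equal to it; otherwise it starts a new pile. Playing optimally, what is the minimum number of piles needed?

8

Place each on the leftmost legal pile:
2 → new pile 1 (tops now [2])
10 → new pile 2 (tops now [2, 10])
8 → pile 2 (tops now [2, 8])
3 → pile 2 (tops now [2, 3])
9 → new pile 3 (tops now [2, 3, 9])
4 → pile 3 (tops now [2, 3, 4])
1 → pile 1 (tops now [1, 3, 4])
5 → new pile 4 (tops now [1, 3, 4, 5])
6 → new pile 5 (tops now [1, 3, 4, 5, 6])
15 → new pile 6 (tops now [1, 3, 4, 5, 6, 15])
7 → pile 6 (tops now [1, 3, 4, 5, 6, 7])
14 → new pile 7 (tops now [1, 3, 4, 5, 6, 7, 14])
12 → pile 7 (tops now [1, 3, 4, 5, 6, 7, 12])
13 → new pile 8 (tops now [1, 3, 4, 5, 6, 7, 12, 13])
11 → pile 7 (tops now [1, 3, 4, 5, 6, 7, 11, 13])
Eight piles.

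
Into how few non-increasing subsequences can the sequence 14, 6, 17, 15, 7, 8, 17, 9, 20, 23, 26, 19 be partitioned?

7

Place each on the leftmost legal pile:
14 → new pile 1 (tops now [14])
6 → pile 1 (tops now [6])
17 → new pile 2 (tops now [6, 17])
15 → pile 2 (tops now [6, 15])
7 → pile 2 (tops now [6, 7])
8 → new pile 3 (tops now [6, 7, 8])
17 → new pile 4 (tops now [6, 7, 8, 17])
9 → pile 4 (tops now [6, 7, 8, 9])
20 → new pile 5 (tops now [6, 7, 8, 9, 20])
23 → new pile 6 (tops now [6, 7, 8, 9, 20, 23])
26 → new pile 7 (tops now [6, 7, 8, 9, 20, 23, 26])
19 → pile 5 (tops now [6, 7, 8, 9, 19, 23, 26])
Seven piles.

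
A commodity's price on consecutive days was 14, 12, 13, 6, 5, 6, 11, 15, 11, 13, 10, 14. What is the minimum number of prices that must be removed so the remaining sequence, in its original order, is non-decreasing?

6

Fewest deletions = n − (longest non-decreasing subsequence).
i:      1  2  3  4  5  6  7  8  9 10 11 12
a[i]:  14 12 13  6  5  6 11 15 11 13 10 14
dp:     1  1  2  1  1  2  3  4  4  5  3  6
max dp = 6, so deletions = 12 − 6 = 6.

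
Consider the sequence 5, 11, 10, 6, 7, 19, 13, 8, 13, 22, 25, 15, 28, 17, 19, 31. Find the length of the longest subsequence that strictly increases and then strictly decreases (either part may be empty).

9

inc[i] = longest strictly increasing subsequence ending at i; dec[i] = longest strictly decreasing subsequence starting at i:
i:      1  2  3  4  5  6  7  8  9 10 11 12 13 14 15 16
a[i]:   5 11 10  6  7 19 13  8 13 22 25 15 28 17 19 31
inc:    1  2  2  2  3  4  4  4  5  6  7  6  8  7  8  9
dec:    1  3  2  1  1  3  2  1  1  2  2  1  2  1  1  1
Best peak at i=13 (value 28): inc=8, dec=2, length 8+2−1 = 9.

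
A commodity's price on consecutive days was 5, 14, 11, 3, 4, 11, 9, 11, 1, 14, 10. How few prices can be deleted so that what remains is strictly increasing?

6

Fewest deletions = n − (longest strictly increasing subsequence).
i:      1  2  3  4  5  6  7  8  9 10 11
a[i]:   5 14 11  3  4 11  9 11  1 14 10
dp:     1  2  2  1  2  3  3  4  1  5  4
max dp = 5, so deletions = 11 − 5 = 6.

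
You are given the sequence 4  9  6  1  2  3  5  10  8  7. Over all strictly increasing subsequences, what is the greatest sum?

23

Let S[i] be the best sum of a strictly increasing subsequence ending at i:
i:      1  2  3  4  5  6  7  8  9 10
a[i]:   4  9  6  1  2  3  5 10  8  7
S:      4 13 10  1  3  6 11 23 19 18
Maximum is 23 (e.g. 4 + 9 + 10).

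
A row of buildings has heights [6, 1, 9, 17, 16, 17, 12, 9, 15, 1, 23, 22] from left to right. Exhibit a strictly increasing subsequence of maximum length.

6, 9, 16, 17, 23

Patience tails give the LIS length; then backtrack through the dp parents:
6 → extends → [6]
1 → replaces 6 → [1]
9 → extends → [1, 9]
17 → extends → [1, 9, 17]
16 → replaces 17 → [1, 9, 16]
17 → extends → [1, 9, 16, 17]
12 → replaces 16 → [1, 9, 12, 17]
9 → already a tail → [1, 9, 12, 17]
15 → replaces 17 → [1, 9, 12, 15]
1 → already a tail → [1, 9, 12, 15]
23 → extends → [1, 9, 12, 15, 23]
22 → replaces 23 → [1, 9, 12, 15, 22]
Length 5; one witness is 6, 9, 16, 17, 23.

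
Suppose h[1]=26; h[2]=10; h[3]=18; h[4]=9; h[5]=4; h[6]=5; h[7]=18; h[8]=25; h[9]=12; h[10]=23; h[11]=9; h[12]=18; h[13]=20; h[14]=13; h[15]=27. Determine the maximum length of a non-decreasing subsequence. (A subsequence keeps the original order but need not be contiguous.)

Let dp[i] be the length of the longest such subsequence ending at index i:
i:      1  2  3  4  5  6  7  8  9 10 11 12 13 14 15
h[i]:  26 10 18  9  4  5 18 25 12 23  9 18 20 13 27
dp:     1  1  2  1  1  2  3  4  3  4  3  4  5  4  6
Maximum dp value is 6.

6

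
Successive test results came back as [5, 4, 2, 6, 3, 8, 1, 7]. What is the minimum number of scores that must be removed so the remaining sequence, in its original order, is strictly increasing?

Fewest deletions = n − (longest strictly increasing subsequence).
i:     1 2 3 4 5 6 7 8
a[i]:  5 4 2 6 3 8 1 7
dp:    1 1 1 2 2 3 1 3
max dp = 3, so deletions = 8 − 3 = 5.

5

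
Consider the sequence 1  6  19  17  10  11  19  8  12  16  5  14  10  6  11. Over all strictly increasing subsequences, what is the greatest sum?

Let S[i] be the best sum of a strictly increasing subsequence ending at i:
i:      1  2  3  4  5  6  7  8  9 10 11 12 13 14 15
a[i]:   1  6 19 17 10 11 19  8 12 16  5 14 10  6 11
S:      1  7 26 24 17 28 47 15 40 56  6 54 25 12 36
Maximum is 56 (e.g. 1 + 6 + 10 + 11 + 12 + 16).

56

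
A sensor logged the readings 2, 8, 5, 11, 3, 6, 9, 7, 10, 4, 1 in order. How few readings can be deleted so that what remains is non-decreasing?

Fewest deletions = n − (longest non-decreasing subsequence).
Patience tails:
2 → extends → [2]
8 → extends → [2, 8]
5 → replaces 8 → [2, 5]
11 → extends → [2, 5, 11]
3 → replaces 5 → [2, 3, 11]
6 → replaces 11 → [2, 3, 6]
9 → extends → [2, 3, 6, 9]
7 → replaces 9 → [2, 3, 6, 7]
10 → extends → [2, 3, 6, 7, 10]
4 → replaces 6 → [2, 3, 4, 7, 10]
1 → replaces 2 → [1, 3, 4, 7, 10]
Longest non-decreasing subsequence has length 5, so deletions = 11 − 5 = 6.

6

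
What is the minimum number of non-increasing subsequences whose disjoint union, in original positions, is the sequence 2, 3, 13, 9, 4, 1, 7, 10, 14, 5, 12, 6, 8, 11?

7

Place each on the leftmost legal pile:
2 → new pile 1 (tops now [2])
3 → new pile 2 (tops now [2, 3])
13 → new pile 3 (tops now [2, 3, 13])
9 → pile 3 (tops now [2, 3, 9])
4 → pile 3 (tops now [2, 3, 4])
1 → pile 1 (tops now [1, 3, 4])
7 → new pile 4 (tops now [1, 3, 4, 7])
10 → new pile 5 (tops now [1, 3, 4, 7, 10])
14 → new pile 6 (tops now [1, 3, 4, 7, 10, 14])
5 → pile 4 (tops now [1, 3, 4, 5, 10, 14])
12 → pile 6 (tops now [1, 3, 4, 5, 10, 12])
6 → pile 5 (tops now [1, 3, 4, 5, 6, 12])
8 → pile 6 (tops now [1, 3, 4, 5, 6, 8])
11 → new pile 7 (tops now [1, 3, 4, 5, 6, 8, 11])
Seven piles.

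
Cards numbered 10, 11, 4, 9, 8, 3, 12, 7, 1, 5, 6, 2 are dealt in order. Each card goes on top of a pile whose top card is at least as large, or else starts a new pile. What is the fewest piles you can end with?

Place each on the leftmost legal pile:
10 → new pile 1 (tops now [10])
11 → new pile 2 (tops now [10, 11])
4 → pile 1 (tops now [4, 11])
9 → pile 2 (tops now [4, 9])
8 → pile 2 (tops now [4, 8])
3 → pile 1 (tops now [3, 8])
12 → new pile 3 (tops now [3, 8, 12])
7 → pile 2 (tops now [3, 7, 12])
1 → pile 1 (tops now [1, 7, 12])
5 → pile 2 (tops now [1, 5, 12])
6 → pile 3 (tops now [1, 5, 6])
2 → pile 2 (tops now [1, 2, 6])
Three piles.

3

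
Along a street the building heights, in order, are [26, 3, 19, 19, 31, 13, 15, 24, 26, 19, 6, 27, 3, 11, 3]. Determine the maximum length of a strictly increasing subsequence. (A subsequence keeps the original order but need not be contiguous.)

6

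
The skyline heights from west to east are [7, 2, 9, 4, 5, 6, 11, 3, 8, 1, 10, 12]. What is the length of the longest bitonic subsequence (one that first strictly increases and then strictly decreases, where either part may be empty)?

inc[i] = longest strictly increasing subsequence ending at i; dec[i] = longest strictly decreasing subsequence starting at i:
i:      1  2  3  4  5  6  7  8  9 10 11 12
a[i]:   7  2  9  4  5  6 11  3  8  1 10 12
inc:    1  1  2  2  3  4  5  2  5  1  6  7
dec:    4  2  4  3  3  3  3  2  2  1  1  1
Best peak at i=7 (value 11): inc=5, dec=3, length 5+3−1 = 7.

7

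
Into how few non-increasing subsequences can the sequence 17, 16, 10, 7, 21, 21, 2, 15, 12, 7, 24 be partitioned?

3

Place each on the leftmost legal pile:
17 → new pile 1 (tops now [17])
16 → pile 1 (tops now [16])
10 → pile 1 (tops now [10])
7 → pile 1 (tops now [7])
21 → new pile 2 (tops now [7, 21])
21 → pile 2 (tops now [7, 21])
2 → pile 1 (tops now [2, 21])
15 → pile 2 (tops now [2, 15])
12 → pile 2 (tops now [2, 12])
7 → pile 2 (tops now [2, 7])
24 → new pile 3 (tops now [2, 7, 24])
Three piles.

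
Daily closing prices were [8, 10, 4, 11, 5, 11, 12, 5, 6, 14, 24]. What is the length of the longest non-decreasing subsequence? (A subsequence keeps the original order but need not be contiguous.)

7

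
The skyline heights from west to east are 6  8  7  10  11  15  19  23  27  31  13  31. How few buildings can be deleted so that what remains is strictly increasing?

3

Fewest deletions = n − (longest strictly increasing subsequence).
i:      1  2  3  4  5  6  7  8  9 10 11 12
a[i]:   6  8  7 10 11 15 19 23 27 31 13 31
dp:     1  2  2  3  4  5  6  7  8  9  5  9
max dp = 9, so deletions = 12 − 9 = 3.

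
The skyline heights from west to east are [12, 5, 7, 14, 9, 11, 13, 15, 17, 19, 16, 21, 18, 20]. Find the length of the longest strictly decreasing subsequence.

2

Let dp[i] be the longest strictly decreasing subsequence ending at i:
i:      1  2  3  4  5  6  7  8  9 10 11 12 13 14
a[i]:  12  5  7 14  9 11 13 15 17 19 16 21 18 20
dp:     1  2  2  1  2  2  2  1  1  1  2  1  2  2
Maximum is 2.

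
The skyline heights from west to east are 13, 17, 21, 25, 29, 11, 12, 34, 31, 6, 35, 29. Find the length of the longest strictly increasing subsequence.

7

Track the smallest tail for each achievable length (strict):
13 → extends → [13]
17 → extends → [13, 17]
21 → extends → [13, 17, 21]
25 → extends → [13, 17, 21, 25]
29 → extends → [13, 17, 21, 25, 29]
11 → replaces 13 → [11, 17, 21, 25, 29]
12 → replaces 17 → [11, 12, 21, 25, 29]
34 → extends → [11, 12, 21, 25, 29, 34]
31 → replaces 34 → [11, 12, 21, 25, 29, 31]
6 → replaces 11 → [6, 12, 21, 25, 29, 31]
35 → extends → [6, 12, 21, 25, 29, 31, 35]
29 → already a tail → [6, 12, 21, 25, 29, 31, 35]
Seven tails, so the longest strictly increasing subsequence has length 7 (e.g. 13, 17, 21, 25, 29, 34, 35).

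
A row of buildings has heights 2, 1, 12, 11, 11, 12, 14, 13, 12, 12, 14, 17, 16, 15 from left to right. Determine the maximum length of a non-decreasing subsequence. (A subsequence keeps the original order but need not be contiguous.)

Let dp[i] be the length of the longest such subsequence ending at index i:
i:      1  2  3  4  5  6  7  8  9 10 11 12 13 14
a[i]:   2  1 12 11 11 12 14 13 12 12 14 17 16 15
dp:     1  1  2  2  3  4  5  5  5  6  7  8  8  8
Maximum dp value is 8.

8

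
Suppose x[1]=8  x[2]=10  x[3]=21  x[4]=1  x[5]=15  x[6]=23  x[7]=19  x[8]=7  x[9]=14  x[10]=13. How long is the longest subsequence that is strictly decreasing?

4

Negate each value so 'decreasing' becomes 'increasing', then run patience tails on the negated sequence:
-8 → extends → [-8]
-10 → replaces -8 → [-10]
-21 → replaces -10 → [-21]
-1 → extends → [-21, -1]
-15 → replaces -1 → [-21, -15]
-23 → replaces -21 → [-23, -15]
-19 → replaces -15 → [-23, -19]
-7 → extends → [-23, -19, -7]
-14 → replaces -7 → [-23, -19, -14]
-13 → extends → [-23, -19, -14, -13]
Four tails, so the longest strictly decreasing subsequence of the original has length 4.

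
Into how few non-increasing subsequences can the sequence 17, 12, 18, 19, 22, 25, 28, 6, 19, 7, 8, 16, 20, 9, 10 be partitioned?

6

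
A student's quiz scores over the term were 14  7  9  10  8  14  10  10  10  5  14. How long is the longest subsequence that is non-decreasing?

Let dp[i] be the length of the longest such subsequence ending at index i:
i:      1  2  3  4  5  6  7  8  9 10 11
a[i]:  14  7  9 10  8 14 10 10 10  5 14
dp:     1  1  2  3  2  4  4  5  6  1  7
Maximum dp value is 7.

7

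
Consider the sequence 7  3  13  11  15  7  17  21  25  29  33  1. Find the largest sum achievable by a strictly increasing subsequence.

Let S[i] be the best sum of a strictly increasing subsequence ending at i:
i:       1   2   3   4   5   6   7   8   9  10  11  12
a[i]:    7   3  13  11  15   7  17  21  25  29  33   1
S:       7   3  20  18  35  10  52  73  98 127 160   1
Maximum is 160 (e.g. 7 + 13 + 15 + 17 + 21 + 25 + 29 + 33).

160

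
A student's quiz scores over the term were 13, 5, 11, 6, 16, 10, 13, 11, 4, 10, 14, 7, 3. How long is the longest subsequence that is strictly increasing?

5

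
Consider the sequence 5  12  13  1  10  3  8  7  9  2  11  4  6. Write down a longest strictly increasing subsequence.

1, 3, 8, 9, 11

Patience tails give the LIS length; then backtrack through the dp parents:
5 → extends → [5]
12 → extends → [5, 12]
13 → extends → [5, 12, 13]
1 → replaces 5 → [1, 12, 13]
10 → replaces 12 → [1, 10, 13]
3 → replaces 10 → [1, 3, 13]
8 → replaces 13 → [1, 3, 8]
7 → replaces 8 → [1, 3, 7]
9 → extends → [1, 3, 7, 9]
2 → replaces 3 → [1, 2, 7, 9]
11 → extends → [1, 2, 7, 9, 11]
4 → replaces 7 → [1, 2, 4, 9, 11]
6 → replaces 9 → [1, 2, 4, 6, 11]
Length 5; one witness is 1, 3, 8, 9, 11.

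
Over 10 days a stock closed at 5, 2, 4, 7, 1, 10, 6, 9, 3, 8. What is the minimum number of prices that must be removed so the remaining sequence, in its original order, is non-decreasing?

6

Fewest deletions = n − (longest non-decreasing subsequence).
Patience tails:
5 → extends → [5]
2 → replaces 5 → [2]
4 → extends → [2, 4]
7 → extends → [2, 4, 7]
1 → replaces 2 → [1, 4, 7]
10 → extends → [1, 4, 7, 10]
6 → replaces 7 → [1, 4, 6, 10]
9 → replaces 10 → [1, 4, 6, 9]
3 → replaces 4 → [1, 3, 6, 9]
8 → replaces 9 → [1, 3, 6, 8]
Longest non-decreasing subsequence has length 4, so deletions = 10 − 4 = 6.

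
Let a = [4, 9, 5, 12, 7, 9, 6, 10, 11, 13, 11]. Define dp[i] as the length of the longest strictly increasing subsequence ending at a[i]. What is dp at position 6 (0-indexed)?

3

dp[i] = 1 + max{dp[j] : j<i, a[j]<a[i]} (or 1 if no such j):
i:      0  1  2  3  4  5  6  7  8  9 10
a[i]:   4  9  5 12  7  9  6 10 11 13 11
dp:     1  2  2  3  3  4  3  5  6  7  6
At index 6 the value is 3.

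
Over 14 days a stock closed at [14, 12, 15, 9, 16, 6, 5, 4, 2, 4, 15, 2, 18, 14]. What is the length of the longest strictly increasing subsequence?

Track the smallest tail for each achievable length (strict):
14 → extends → [14]
12 → replaces 14 → [12]
15 → extends → [12, 15]
9 → replaces 12 → [9, 15]
16 → extends → [9, 15, 16]
6 → replaces 9 → [6, 15, 16]
5 → replaces 6 → [5, 15, 16]
4 → replaces 5 → [4, 15, 16]
2 → replaces 4 → [2, 15, 16]
4 → replaces 15 → [2, 4, 16]
15 → replaces 16 → [2, 4, 15]
2 → already a tail → [2, 4, 15]
18 → extends → [2, 4, 15, 18]
14 → replaces 15 → [2, 4, 14, 18]
Four tails, so the longest strictly increasing subsequence has length 4 (e.g. 14, 15, 16, 18).

4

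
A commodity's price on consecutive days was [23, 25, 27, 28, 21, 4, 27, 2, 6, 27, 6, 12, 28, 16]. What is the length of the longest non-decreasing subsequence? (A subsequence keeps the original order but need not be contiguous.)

6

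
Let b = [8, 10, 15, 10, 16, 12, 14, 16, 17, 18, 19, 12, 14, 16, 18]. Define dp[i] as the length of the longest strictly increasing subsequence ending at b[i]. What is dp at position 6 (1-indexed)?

dp[i] = 1 + max{dp[j] : j<i, b[j]<b[i]} (or 1 if no such j):
i:      1  2  3  4  5  6  7  8  9 10 11 12 13 14 15
b[i]:   8 10 15 10 16 12 14 16 17 18 19 12 14 16 18
dp:     1  2  3  2  4  3  4  5  6  7  8  3  4  5  7
At index 6 the value is 3.

3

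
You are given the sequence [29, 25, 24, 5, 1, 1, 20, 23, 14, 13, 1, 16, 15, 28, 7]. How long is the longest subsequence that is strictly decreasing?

7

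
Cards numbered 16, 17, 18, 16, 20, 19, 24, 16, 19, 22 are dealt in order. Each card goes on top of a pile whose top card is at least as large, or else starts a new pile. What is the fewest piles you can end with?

Place each on the leftmost legal pile:
16 → new pile 1 (tops now [16])
17 → new pile 2 (tops now [16, 17])
18 → new pile 3 (tops now [16, 17, 18])
16 → pile 1 (tops now [16, 17, 18])
20 → new pile 4 (tops now [16, 17, 18, 20])
19 → pile 4 (tops now [16, 17, 18, 19])
24 → new pile 5 (tops now [16, 17, 18, 19, 24])
16 → pile 1 (tops now [16, 17, 18, 19, 24])
19 → pile 4 (tops now [16, 17, 18, 19, 24])
22 → pile 5 (tops now [16, 17, 18, 19, 22])
Five piles.

5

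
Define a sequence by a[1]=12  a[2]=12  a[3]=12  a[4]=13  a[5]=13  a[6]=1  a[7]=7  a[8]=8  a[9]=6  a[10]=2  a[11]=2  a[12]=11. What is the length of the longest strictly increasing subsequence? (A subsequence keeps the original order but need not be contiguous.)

Let dp[i] be the length of the longest such subsequence ending at index i:
i:      1  2  3  4  5  6  7  8  9 10 11 12
a[i]:  12 12 12 13 13  1  7  8  6  2  2 11
dp:     1  1  1  2  2  1  2  3  2  2  2  4
Maximum dp value is 4.

4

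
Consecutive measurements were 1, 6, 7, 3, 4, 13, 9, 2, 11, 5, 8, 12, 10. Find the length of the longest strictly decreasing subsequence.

3

Let dp[i] be the longest strictly decreasing subsequence ending at i:
i:      1  2  3  4  5  6  7  8  9 10 11 12 13
a[i]:   1  6  7  3  4 13  9  2 11  5  8 12 10
dp:     1  1  1  2  2  1  2  3  2  3  3  2  3
Maximum is 3.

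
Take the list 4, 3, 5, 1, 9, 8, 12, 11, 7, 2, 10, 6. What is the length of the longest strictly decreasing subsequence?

Negate each value so 'decreasing' becomes 'increasing', then run patience tails on the negated sequence:
-4 → extends → [-4]
-3 → extends → [-4, -3]
-5 → replaces -4 → [-5, -3]
-1 → extends → [-5, -3, -1]
-9 → replaces -5 → [-9, -3, -1]
-8 → replaces -3 → [-9, -8, -1]
-12 → replaces -9 → [-12, -8, -1]
-11 → replaces -8 → [-12, -11, -1]
-7 → replaces -1 → [-12, -11, -7]
-2 → extends → [-12, -11, -7, -2]
-10 → replaces -7 → [-12, -11, -10, -2]
-6 → replaces -2 → [-12, -11, -10, -6]
Four tails, so the longest strictly decreasing subsequence of the original has length 4.

4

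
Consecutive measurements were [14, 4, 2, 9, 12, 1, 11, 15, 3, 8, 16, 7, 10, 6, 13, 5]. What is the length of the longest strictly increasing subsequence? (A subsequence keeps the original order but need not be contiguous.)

5

Track the smallest tail for each achievable length (strict):
14 → extends → [14]
4 → replaces 14 → [4]
2 → replaces 4 → [2]
9 → extends → [2, 9]
12 → extends → [2, 9, 12]
1 → replaces 2 → [1, 9, 12]
11 → replaces 12 → [1, 9, 11]
15 → extends → [1, 9, 11, 15]
3 → replaces 9 → [1, 3, 11, 15]
8 → replaces 11 → [1, 3, 8, 15]
16 → extends → [1, 3, 8, 15, 16]
7 → replaces 8 → [1, 3, 7, 15, 16]
10 → replaces 15 → [1, 3, 7, 10, 16]
6 → replaces 7 → [1, 3, 6, 10, 16]
13 → replaces 16 → [1, 3, 6, 10, 13]
5 → replaces 6 → [1, 3, 5, 10, 13]
Five tails, so the longest strictly increasing subsequence has length 5 (e.g. 4, 9, 12, 15, 16).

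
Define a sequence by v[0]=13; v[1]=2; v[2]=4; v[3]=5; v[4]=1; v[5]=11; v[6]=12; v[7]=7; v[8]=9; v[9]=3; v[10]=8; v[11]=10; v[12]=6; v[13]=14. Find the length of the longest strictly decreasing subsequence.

5

Let dp[i] be the longest strictly decreasing subsequence ending at i:
i:      0  1  2  3  4  5  6  7  8  9 10 11 12 13
v[i]:  13  2  4  5  1 11 12  7  9  3  8 10  6 14
dp:     1  2  2  2  3  2  2  3  3  4  4  3  5  1
Maximum is 5.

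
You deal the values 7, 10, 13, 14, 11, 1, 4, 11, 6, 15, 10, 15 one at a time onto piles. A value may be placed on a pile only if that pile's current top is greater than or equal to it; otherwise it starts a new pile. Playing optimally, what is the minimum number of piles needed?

The minimum number of non-increasing subsequences covering a sequence equals the length of its longest strictly increasing subsequence.
LIS length is 5 (e.g. 7, 10, 13, 14, 15), so 5 piles are needed.

5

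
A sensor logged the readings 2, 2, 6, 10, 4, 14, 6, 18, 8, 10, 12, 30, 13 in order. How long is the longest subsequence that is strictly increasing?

Let dp[i] be the length of the longest such subsequence ending at index i:
i:      1  2  3  4  5  6  7  8  9 10 11 12 13
a[i]:   2  2  6 10  4 14  6 18  8 10 12 30 13
dp:     1  1  2  3  2  4  3  5  4  5  6  7  7
Maximum dp value is 7.

7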